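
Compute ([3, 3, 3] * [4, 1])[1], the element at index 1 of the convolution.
Use y[k] = Σ_i a[i]·b[k-i] at k=1. y[1] = 3×1 + 3×4 = 15

15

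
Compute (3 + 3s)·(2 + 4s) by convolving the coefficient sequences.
Ascending coefficients: a = [3, 3], b = [2, 4]. c[0] = 3×2 = 6; c[1] = 3×4 + 3×2 = 18; c[2] = 3×4 = 12. Result coefficients: [6, 18, 12] → 6 + 18s + 12s^2

6 + 18s + 12s^2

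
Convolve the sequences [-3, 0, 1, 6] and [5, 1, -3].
y[0] = -3×5 = -15; y[1] = -3×1 + 0×5 = -3; y[2] = -3×-3 + 0×1 + 1×5 = 14; y[3] = 0×-3 + 1×1 + 6×5 = 31; y[4] = 1×-3 + 6×1 = 3; y[5] = 6×-3 = -18

[-15, -3, 14, 31, 3, -18]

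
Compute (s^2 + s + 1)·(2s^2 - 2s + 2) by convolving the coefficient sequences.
Ascending coefficients: a = [1, 1, 1], b = [2, -2, 2]. c[0] = 1×2 = 2; c[1] = 1×-2 + 1×2 = 0; c[2] = 1×2 + 1×-2 + 1×2 = 2; c[3] = 1×2 + 1×-2 = 0; c[4] = 1×2 = 2. Result coefficients: [2, 0, 2, 0, 2] → 2s^4 + 2s^2 + 2

2s^4 + 2s^2 + 2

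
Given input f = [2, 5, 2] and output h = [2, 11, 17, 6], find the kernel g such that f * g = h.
Output length 4 = len(f) + len(g) - 1 ⇒ len(g) = 2. Solve g forward using g[k] = (h[k] - Σ_{i≥1} f[i]·g[k-i]) / f[0]: g[0] = h[0] / f[0] = 2 / 2 = 1; g[1] = (h[1] - 5×1) / f[0] = (11 - 5×1) / 2 = 3. So g = [1, 3]. Forward-check [2, 5, 2] * [1, 3]: h[0] = 2×1 = 2; h[1] = 2×3 + 5×1 = 11; h[2] = 5×3 + 2×1 = 17; h[3] = 2×3 = 6 → [2, 11, 17, 6] ✓

[1, 3]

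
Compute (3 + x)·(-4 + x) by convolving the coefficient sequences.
Ascending coefficients: a = [3, 1], b = [-4, 1]. c[0] = 3×-4 = -12; c[1] = 3×1 + 1×-4 = -1; c[2] = 1×1 = 1. Result coefficients: [-12, -1, 1] → -12 - x + x^2

-12 - x + x^2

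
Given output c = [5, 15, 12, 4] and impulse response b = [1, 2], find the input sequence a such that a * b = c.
Deconvolve c=[5, 15, 12, 4] by b=[1, 2]. Since b[0]=1, solve forward: a[0] = c[0] / 1 = 5; a[1] = (c[1] - 5×2) / 1 = 5; a[2] = (c[2] - 5×2) / 1 = 2. So a = [5, 5, 2]. Check by forward convolution: c[0] = 5×1 = 5; c[1] = 5×2 + 5×1 = 15; c[2] = 5×2 + 2×1 = 12; c[3] = 2×2 = 4

[5, 5, 2]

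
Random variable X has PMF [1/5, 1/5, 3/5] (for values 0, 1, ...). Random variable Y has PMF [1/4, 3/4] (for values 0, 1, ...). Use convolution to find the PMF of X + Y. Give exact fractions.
P(X+Y=k) = Σ_i P(X=i)·P(Y=k-i) — a convolution of [1/5, 1/5, 3/5] and [1/4, 3/4]. P(X+Y=0) = (1/5)×(1/4) = 1/20; P(X+Y=1) = (1/5)×(3/4) + (1/5)×(1/4) = 3/20 + 1/20 = 1/5; P(X+Y=2) = (1/5)×(3/4) + (3/5)×(1/4) = 3/20 + 3/20 = 3/10; P(X+Y=3) = (3/5)×(3/4) = 9/20. PMF: [1/20, 1/5, 3/10, 9/20] (sums to 1 ✓)

[1/20, 1/5, 3/10, 9/20]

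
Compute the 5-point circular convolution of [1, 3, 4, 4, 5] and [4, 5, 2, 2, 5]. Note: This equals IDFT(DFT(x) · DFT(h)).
Either evaluate y[k] = Σ_j x[j]·h[(k-j) mod 5] directly, or use IDFT(DFT(x) · DFT(h)). y[0] = 1×4 + 3×5 + 4×2 + 4×2 + 5×5 = 60; y[1] = 1×5 + 3×4 + 4×5 + 4×2 + 5×2 = 55; y[2] = 1×2 + 3×5 + 4×4 + 4×5 + 5×2 = 63; y[3] = 1×2 + 3×2 + 4×5 + 4×4 + 5×5 = 69; y[4] = 1×5 + 3×2 + 4×2 + 4×5 + 5×4 = 59. Result: [60, 55, 63, 69, 59]

[60, 55, 63, 69, 59]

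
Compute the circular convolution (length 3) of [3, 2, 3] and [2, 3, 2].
Use y[k] = Σ_j f[j]·g[(k-j) mod 3]. y[0] = 3×2 + 2×2 + 3×3 = 19; y[1] = 3×3 + 2×2 + 3×2 = 19; y[2] = 3×2 + 2×3 + 3×2 = 18. Result: [19, 19, 18]

[19, 19, 18]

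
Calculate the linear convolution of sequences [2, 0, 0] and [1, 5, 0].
y[0] = 2×1 = 2; y[1] = 2×5 + 0×1 = 10; y[2] = 2×0 + 0×5 + 0×1 = 0; y[3] = 0×0 + 0×5 = 0; y[4] = 0×0 = 0

[2, 10, 0, 0, 0]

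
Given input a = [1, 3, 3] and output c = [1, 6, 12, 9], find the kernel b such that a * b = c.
Output length 4 = len(a) + len(b) - 1 ⇒ len(b) = 2. Solve b forward using b[k] = (c[k] - Σ_{i≥1} a[i]·b[k-i]) / a[0]: b[0] = c[0] / a[0] = 1 / 1 = 1; b[1] = (c[1] - 3×1) / a[0] = (6 - 3×1) / 1 = 3. So b = [1, 3]. Forward-check [1, 3, 3] * [1, 3]: c[0] = 1×1 = 1; c[1] = 1×3 + 3×1 = 6; c[2] = 3×3 + 3×1 = 12; c[3] = 3×3 = 9 → [1, 6, 12, 9] ✓

[1, 3]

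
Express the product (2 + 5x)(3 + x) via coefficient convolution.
Ascending coefficients: a = [2, 5], b = [3, 1]. c[0] = 2×3 = 6; c[1] = 2×1 + 5×3 = 17; c[2] = 5×1 = 5. Result coefficients: [6, 17, 5] → 6 + 17x + 5x^2

6 + 17x + 5x^2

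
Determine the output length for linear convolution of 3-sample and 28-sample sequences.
Linear/full convolution length: m + n - 1 = 3 + 28 - 1 = 30

30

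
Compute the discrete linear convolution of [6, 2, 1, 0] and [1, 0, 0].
y[0] = 6×1 = 6; y[1] = 6×0 + 2×1 = 2; y[2] = 6×0 + 2×0 + 1×1 = 1; y[3] = 2×0 + 1×0 + 0×1 = 0; y[4] = 1×0 + 0×0 = 0; y[5] = 0×0 = 0

[6, 2, 1, 0, 0, 0]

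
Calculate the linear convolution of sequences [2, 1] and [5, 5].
y[0] = 2×5 = 10; y[1] = 2×5 + 1×5 = 15; y[2] = 1×5 = 5

[10, 15, 5]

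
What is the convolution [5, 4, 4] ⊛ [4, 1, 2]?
y[0] = 5×4 = 20; y[1] = 5×1 + 4×4 = 21; y[2] = 5×2 + 4×1 + 4×4 = 30; y[3] = 4×2 + 4×1 = 12; y[4] = 4×2 = 8

[20, 21, 30, 12, 8]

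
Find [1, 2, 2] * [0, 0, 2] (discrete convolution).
y[0] = 1×0 = 0; y[1] = 1×0 + 2×0 = 0; y[2] = 1×2 + 2×0 + 2×0 = 2; y[3] = 2×2 + 2×0 = 4; y[4] = 2×2 = 4

[0, 0, 2, 4, 4]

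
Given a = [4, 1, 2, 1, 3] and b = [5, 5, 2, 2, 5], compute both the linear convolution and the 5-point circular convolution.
Linear: y_lin[0] = 4×5 = 20; y_lin[1] = 4×5 + 1×5 = 25; y_lin[2] = 4×2 + 1×5 + 2×5 = 23; y_lin[3] = 4×2 + 1×2 + 2×5 + 1×5 = 25; y_lin[4] = 4×5 + 1×2 + 2×2 + 1×5 + 3×5 = 46; y_lin[5] = 1×5 + 2×2 + 1×2 + 3×5 = 26; y_lin[6] = 2×5 + 1×2 + 3×2 = 18; y_lin[7] = 1×5 + 3×2 = 11; y_lin[8] = 3×5 = 15 → [20, 25, 23, 25, 46, 26, 18, 11, 15]. Circular (length 5): y[0] = 4×5 + 1×5 + 2×2 + 1×2 + 3×5 = 46; y[1] = 4×5 + 1×5 + 2×5 + 1×2 + 3×2 = 43; y[2] = 4×2 + 1×5 + 2×5 + 1×5 + 3×2 = 34; y[3] = 4×2 + 1×2 + 2×5 + 1×5 + 3×5 = 40; y[4] = 4×5 + 1×2 + 2×2 + 1×5 + 3×5 = 46 → [46, 43, 34, 40, 46]

Linear: [20, 25, 23, 25, 46, 26, 18, 11, 15], Circular: [46, 43, 34, 40, 46]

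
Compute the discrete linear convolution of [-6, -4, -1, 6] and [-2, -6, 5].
y[0] = -6×-2 = 12; y[1] = -6×-6 + -4×-2 = 44; y[2] = -6×5 + -4×-6 + -1×-2 = -4; y[3] = -4×5 + -1×-6 + 6×-2 = -26; y[4] = -1×5 + 6×-6 = -41; y[5] = 6×5 = 30

[12, 44, -4, -26, -41, 30]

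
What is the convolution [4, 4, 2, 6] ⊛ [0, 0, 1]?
y[0] = 4×0 = 0; y[1] = 4×0 + 4×0 = 0; y[2] = 4×1 + 4×0 + 2×0 = 4; y[3] = 4×1 + 2×0 + 6×0 = 4; y[4] = 2×1 + 6×0 = 2; y[5] = 6×1 = 6

[0, 0, 4, 4, 2, 6]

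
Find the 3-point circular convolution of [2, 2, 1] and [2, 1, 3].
Use y[k] = Σ_j u[j]·v[(k-j) mod 3]. y[0] = 2×2 + 2×3 + 1×1 = 11; y[1] = 2×1 + 2×2 + 1×3 = 9; y[2] = 2×3 + 2×1 + 1×2 = 10. Result: [11, 9, 10]

[11, 9, 10]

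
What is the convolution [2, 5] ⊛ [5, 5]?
y[0] = 2×5 = 10; y[1] = 2×5 + 5×5 = 35; y[2] = 5×5 = 25

[10, 35, 25]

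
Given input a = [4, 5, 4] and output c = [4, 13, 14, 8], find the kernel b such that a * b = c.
Output length 4 = len(a) + len(b) - 1 ⇒ len(b) = 2. Solve b forward using b[k] = (c[k] - Σ_{i≥1} a[i]·b[k-i]) / a[0]: b[0] = c[0] / a[0] = 4 / 4 = 1; b[1] = (c[1] - 5×1) / a[0] = (13 - 5×1) / 4 = 2. So b = [1, 2]. Forward-check [4, 5, 4] * [1, 2]: c[0] = 4×1 = 4; c[1] = 4×2 + 5×1 = 13; c[2] = 5×2 + 4×1 = 14; c[3] = 4×2 = 8 → [4, 13, 14, 8] ✓

[1, 2]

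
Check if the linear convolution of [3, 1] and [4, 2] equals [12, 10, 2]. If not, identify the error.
Recompute linear convolution of [3, 1] and [4, 2]: y[0] = 3×4 = 12; y[1] = 3×2 + 1×4 = 10; y[2] = 1×2 = 2 → [12, 10, 2]. Given [12, 10, 2] matches, so answer: Yes

Yes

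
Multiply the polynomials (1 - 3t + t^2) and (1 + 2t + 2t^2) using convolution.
Ascending coefficients: a = [1, -3, 1], b = [1, 2, 2]. c[0] = 1×1 = 1; c[1] = 1×2 + -3×1 = -1; c[2] = 1×2 + -3×2 + 1×1 = -3; c[3] = -3×2 + 1×2 = -4; c[4] = 1×2 = 2. Result coefficients: [1, -1, -3, -4, 2] → 1 - t - 3t^2 - 4t^3 + 2t^4

1 - t - 3t^2 - 4t^3 + 2t^4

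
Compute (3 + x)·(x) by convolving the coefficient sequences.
Ascending coefficients: a = [3, 1], b = [0, 1]. c[0] = 3×0 = 0; c[1] = 3×1 + 1×0 = 3; c[2] = 1×1 = 1. Result coefficients: [0, 3, 1] → 3x + x^2

3x + x^2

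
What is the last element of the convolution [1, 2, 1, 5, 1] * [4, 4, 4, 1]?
Use y[k] = Σ_i a[i]·b[k-i] at k=7. y[7] = 1×1 = 1

1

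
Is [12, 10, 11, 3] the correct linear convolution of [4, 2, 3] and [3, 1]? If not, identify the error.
Recompute linear convolution of [4, 2, 3] and [3, 1]: y[0] = 4×3 = 12; y[1] = 4×1 + 2×3 = 10; y[2] = 2×1 + 3×3 = 11; y[3] = 3×1 = 3 → [12, 10, 11, 3]. Given [12, 10, 11, 3] matches, so answer: Yes

Yes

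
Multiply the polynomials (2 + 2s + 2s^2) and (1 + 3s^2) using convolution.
Ascending coefficients: a = [2, 2, 2], b = [1, 0, 3]. c[0] = 2×1 = 2; c[1] = 2×0 + 2×1 = 2; c[2] = 2×3 + 2×0 + 2×1 = 8; c[3] = 2×3 + 2×0 = 6; c[4] = 2×3 = 6. Result coefficients: [2, 2, 8, 6, 6] → 2 + 2s + 8s^2 + 6s^3 + 6s^4

2 + 2s + 8s^2 + 6s^3 + 6s^4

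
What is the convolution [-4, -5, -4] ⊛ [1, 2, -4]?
y[0] = -4×1 = -4; y[1] = -4×2 + -5×1 = -13; y[2] = -4×-4 + -5×2 + -4×1 = 2; y[3] = -5×-4 + -4×2 = 12; y[4] = -4×-4 = 16

[-4, -13, 2, 12, 16]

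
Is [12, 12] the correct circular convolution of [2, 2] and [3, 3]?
Recompute circular convolution of [2, 2] and [3, 3]: y[0] = 2×3 + 2×3 = 12; y[1] = 2×3 + 2×3 = 12 → [12, 12]. Given [12, 12] matches, so answer: Yes

Yes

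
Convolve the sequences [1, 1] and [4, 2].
y[0] = 1×4 = 4; y[1] = 1×2 + 1×4 = 6; y[2] = 1×2 = 2

[4, 6, 2]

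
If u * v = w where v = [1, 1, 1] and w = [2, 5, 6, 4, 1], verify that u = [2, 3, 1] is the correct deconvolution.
Forward-compute [2, 3, 1] * [1, 1, 1]: w[0] = 2×1 = 2; w[1] = 2×1 + 3×1 = 5; w[2] = 2×1 + 3×1 + 1×1 = 6; w[3] = 3×1 + 1×1 = 4; w[4] = 1×1 = 1 → [2, 5, 6, 4, 1]. Matches given w = [2, 5, 6, 4, 1], so verified.

Verified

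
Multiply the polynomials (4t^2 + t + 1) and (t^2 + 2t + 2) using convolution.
Ascending coefficients: a = [1, 1, 4], b = [2, 2, 1]. c[0] = 1×2 = 2; c[1] = 1×2 + 1×2 = 4; c[2] = 1×1 + 1×2 + 4×2 = 11; c[3] = 1×1 + 4×2 = 9; c[4] = 4×1 = 4. Result coefficients: [2, 4, 11, 9, 4] → 4t^4 + 9t^3 + 11t^2 + 4t + 2

4t^4 + 9t^3 + 11t^2 + 4t + 2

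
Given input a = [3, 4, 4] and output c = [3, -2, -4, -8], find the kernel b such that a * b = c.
Output length 4 = len(a) + len(b) - 1 ⇒ len(b) = 2. Solve b forward using b[k] = (c[k] - Σ_{i≥1} a[i]·b[k-i]) / a[0]: b[0] = c[0] / a[0] = 3 / 3 = 1; b[1] = (c[1] - 4×1) / a[0] = (-2 - 4×1) / 3 = -2. So b = [1, -2]. Forward-check [3, 4, 4] * [1, -2]: c[0] = 3×1 = 3; c[1] = 3×-2 + 4×1 = -2; c[2] = 4×-2 + 4×1 = -4; c[3] = 4×-2 = -8 → [3, -2, -4, -8] ✓

[1, -2]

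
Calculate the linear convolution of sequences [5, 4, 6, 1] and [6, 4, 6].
y[0] = 5×6 = 30; y[1] = 5×4 + 4×6 = 44; y[2] = 5×6 + 4×4 + 6×6 = 82; y[3] = 4×6 + 6×4 + 1×6 = 54; y[4] = 6×6 + 1×4 = 40; y[5] = 1×6 = 6

[30, 44, 82, 54, 40, 6]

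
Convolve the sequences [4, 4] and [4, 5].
y[0] = 4×4 = 16; y[1] = 4×5 + 4×4 = 36; y[2] = 4×5 = 20

[16, 36, 20]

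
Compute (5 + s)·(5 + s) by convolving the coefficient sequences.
Ascending coefficients: a = [5, 1], b = [5, 1]. c[0] = 5×5 = 25; c[1] = 5×1 + 1×5 = 10; c[2] = 1×1 = 1. Result coefficients: [25, 10, 1] → 25 + 10s + s^2

25 + 10s + s^2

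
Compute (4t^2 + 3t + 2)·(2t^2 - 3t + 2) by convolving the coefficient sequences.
Ascending coefficients: a = [2, 3, 4], b = [2, -3, 2]. c[0] = 2×2 = 4; c[1] = 2×-3 + 3×2 = 0; c[2] = 2×2 + 3×-3 + 4×2 = 3; c[3] = 3×2 + 4×-3 = -6; c[4] = 4×2 = 8. Result coefficients: [4, 0, 3, -6, 8] → 8t^4 - 6t^3 + 3t^2 + 4

8t^4 - 6t^3 + 3t^2 + 4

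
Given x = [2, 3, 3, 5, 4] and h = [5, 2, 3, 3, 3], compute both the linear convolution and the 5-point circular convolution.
Linear: y_lin[0] = 2×5 = 10; y_lin[1] = 2×2 + 3×5 = 19; y_lin[2] = 2×3 + 3×2 + 3×5 = 27; y_lin[3] = 2×3 + 3×3 + 3×2 + 5×5 = 46; y_lin[4] = 2×3 + 3×3 + 3×3 + 5×2 + 4×5 = 54; y_lin[5] = 3×3 + 3×3 + 5×3 + 4×2 = 41; y_lin[6] = 3×3 + 5×3 + 4×3 = 36; y_lin[7] = 5×3 + 4×3 = 27; y_lin[8] = 4×3 = 12 → [10, 19, 27, 46, 54, 41, 36, 27, 12]. Circular (length 5): y[0] = 2×5 + 3×3 + 3×3 + 5×3 + 4×2 = 51; y[1] = 2×2 + 3×5 + 3×3 + 5×3 + 4×3 = 55; y[2] = 2×3 + 3×2 + 3×5 + 5×3 + 4×3 = 54; y[3] = 2×3 + 3×3 + 3×2 + 5×5 + 4×3 = 58; y[4] = 2×3 + 3×3 + 3×3 + 5×2 + 4×5 = 54 → [51, 55, 54, 58, 54]

Linear: [10, 19, 27, 46, 54, 41, 36, 27, 12], Circular: [51, 55, 54, 58, 54]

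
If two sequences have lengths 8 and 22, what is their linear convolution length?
Linear/full convolution length: m + n - 1 = 8 + 22 - 1 = 29

29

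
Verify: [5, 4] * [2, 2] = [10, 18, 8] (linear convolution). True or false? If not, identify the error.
Recompute linear convolution of [5, 4] and [2, 2]: y[0] = 5×2 = 10; y[1] = 5×2 + 4×2 = 18; y[2] = 4×2 = 8 → [10, 18, 8]. Given [10, 18, 8] matches, so answer: Yes

Yes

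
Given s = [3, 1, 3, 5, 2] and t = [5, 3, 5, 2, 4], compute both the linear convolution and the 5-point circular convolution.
Linear: y_lin[0] = 3×5 = 15; y_lin[1] = 3×3 + 1×5 = 14; y_lin[2] = 3×5 + 1×3 + 3×5 = 33; y_lin[3] = 3×2 + 1×5 + 3×3 + 5×5 = 45; y_lin[4] = 3×4 + 1×2 + 3×5 + 5×3 + 2×5 = 54; y_lin[5] = 1×4 + 3×2 + 5×5 + 2×3 = 41; y_lin[6] = 3×4 + 5×2 + 2×5 = 32; y_lin[7] = 5×4 + 2×2 = 24; y_lin[8] = 2×4 = 8 → [15, 14, 33, 45, 54, 41, 32, 24, 8]. Circular (length 5): y[0] = 3×5 + 1×4 + 3×2 + 5×5 + 2×3 = 56; y[1] = 3×3 + 1×5 + 3×4 + 5×2 + 2×5 = 46; y[2] = 3×5 + 1×3 + 3×5 + 5×4 + 2×2 = 57; y[3] = 3×2 + 1×5 + 3×3 + 5×5 + 2×4 = 53; y[4] = 3×4 + 1×2 + 3×5 + 5×3 + 2×5 = 54 → [56, 46, 57, 53, 54]

Linear: [15, 14, 33, 45, 54, 41, 32, 24, 8], Circular: [56, 46, 57, 53, 54]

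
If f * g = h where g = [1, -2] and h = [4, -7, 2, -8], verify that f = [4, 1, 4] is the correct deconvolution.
Forward-compute [4, 1, 4] * [1, -2]: h[0] = 4×1 = 4; h[1] = 4×-2 + 1×1 = -7; h[2] = 1×-2 + 4×1 = 2; h[3] = 4×-2 = -8 → [4, -7, 2, -8]. Matches given h = [4, -7, 2, -8], so verified.

Verified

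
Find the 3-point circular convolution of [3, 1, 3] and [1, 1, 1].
Use y[k] = Σ_j x[j]·h[(k-j) mod 3]. y[0] = 3×1 + 1×1 + 3×1 = 7; y[1] = 3×1 + 1×1 + 3×1 = 7; y[2] = 3×1 + 1×1 + 3×1 = 7. Result: [7, 7, 7]

[7, 7, 7]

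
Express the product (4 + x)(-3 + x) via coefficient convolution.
Ascending coefficients: a = [4, 1], b = [-3, 1]. c[0] = 4×-3 = -12; c[1] = 4×1 + 1×-3 = 1; c[2] = 1×1 = 1. Result coefficients: [-12, 1, 1] → -12 + x + x^2

-12 + x + x^2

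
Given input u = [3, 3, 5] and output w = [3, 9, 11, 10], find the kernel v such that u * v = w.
Output length 4 = len(u) + len(v) - 1 ⇒ len(v) = 2. Solve v forward using v[k] = (w[k] - Σ_{i≥1} u[i]·v[k-i]) / u[0]: v[0] = w[0] / u[0] = 3 / 3 = 1; v[1] = (w[1] - 3×1) / u[0] = (9 - 3×1) / 3 = 2. So v = [1, 2]. Forward-check [3, 3, 5] * [1, 2]: w[0] = 3×1 = 3; w[1] = 3×2 + 3×1 = 9; w[2] = 3×2 + 5×1 = 11; w[3] = 5×2 = 10 → [3, 9, 11, 10] ✓

[1, 2]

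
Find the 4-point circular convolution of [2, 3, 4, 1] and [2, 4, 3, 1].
Use y[k] = Σ_j a[j]·b[(k-j) mod 4]. y[0] = 2×2 + 3×1 + 4×3 + 1×4 = 23; y[1] = 2×4 + 3×2 + 4×1 + 1×3 = 21; y[2] = 2×3 + 3×4 + 4×2 + 1×1 = 27; y[3] = 2×1 + 3×3 + 4×4 + 1×2 = 29. Result: [23, 21, 27, 29]

[23, 21, 27, 29]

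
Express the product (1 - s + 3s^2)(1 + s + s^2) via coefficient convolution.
Ascending coefficients: a = [1, -1, 3], b = [1, 1, 1]. c[0] = 1×1 = 1; c[1] = 1×1 + -1×1 = 0; c[2] = 1×1 + -1×1 + 3×1 = 3; c[3] = -1×1 + 3×1 = 2; c[4] = 3×1 = 3. Result coefficients: [1, 0, 3, 2, 3] → 1 + 3s^2 + 2s^3 + 3s^4

1 + 3s^2 + 2s^3 + 3s^4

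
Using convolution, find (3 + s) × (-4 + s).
Ascending coefficients: a = [3, 1], b = [-4, 1]. c[0] = 3×-4 = -12; c[1] = 3×1 + 1×-4 = -1; c[2] = 1×1 = 1. Result coefficients: [-12, -1, 1] → -12 - s + s^2

-12 - s + s^2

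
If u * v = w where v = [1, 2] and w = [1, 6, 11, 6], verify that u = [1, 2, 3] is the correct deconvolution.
Forward-compute [1, 2, 3] * [1, 2]: w[0] = 1×1 = 1; w[1] = 1×2 + 2×1 = 4; w[2] = 2×2 + 3×1 = 7; w[3] = 3×2 = 6 → [1, 4, 7, 6]. Does not match given w = [1, 6, 11, 6].

Not verified. [1, 2, 3] * [1, 2] = [1, 4, 7, 6], which differs from [1, 6, 11, 6] at index 1.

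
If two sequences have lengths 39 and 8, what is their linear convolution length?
Linear/full convolution length: m + n - 1 = 39 + 8 - 1 = 46

46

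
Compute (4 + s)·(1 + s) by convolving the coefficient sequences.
Ascending coefficients: a = [4, 1], b = [1, 1]. c[0] = 4×1 = 4; c[1] = 4×1 + 1×1 = 5; c[2] = 1×1 = 1. Result coefficients: [4, 5, 1] → 4 + 5s + s^2

4 + 5s + s^2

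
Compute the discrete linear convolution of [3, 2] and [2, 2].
y[0] = 3×2 = 6; y[1] = 3×2 + 2×2 = 10; y[2] = 2×2 = 4

[6, 10, 4]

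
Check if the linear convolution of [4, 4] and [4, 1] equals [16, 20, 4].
Recompute linear convolution of [4, 4] and [4, 1]: y[0] = 4×4 = 16; y[1] = 4×1 + 4×4 = 20; y[2] = 4×1 = 4 → [16, 20, 4]. Given [16, 20, 4] matches, so answer: Yes

Yes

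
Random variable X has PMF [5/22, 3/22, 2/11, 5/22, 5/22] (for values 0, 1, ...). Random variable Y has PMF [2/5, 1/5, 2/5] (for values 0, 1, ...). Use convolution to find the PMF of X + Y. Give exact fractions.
P(X+Y=k) = Σ_i P(X=i)·P(Y=k-i) — a convolution of [5/22, 3/22, 2/11, 5/22, 5/22] and [2/5, 1/5, 2/5]. P(X+Y=0) = (5/22)×(2/5) = 1/11; P(X+Y=1) = (5/22)×(1/5) + (3/22)×(2/5) = 1/22 + 3/55 = 1/10; P(X+Y=2) = (5/22)×(2/5) + (3/22)×(1/5) + (2/11)×(2/5) = 1/11 + 3/110 + 4/55 = 21/110; P(X+Y=3) = (3/22)×(2/5) + (2/11)×(1/5) + (5/22)×(2/5) = 3/55 + 2/55 + 1/11 = 2/11; P(X+Y=4) = (2/11)×(2/5) + (5/22)×(1/5) + (5/22)×(2/5) = 4/55 + 1/22 + 1/11 = 23/110; P(X+Y=5) = (5/22)×(2/5) + (5/22)×(1/5) = 1/11 + 1/22 = 3/22; P(X+Y=6) = (5/22)×(2/5) = 1/11. PMF: [1/11, 1/10, 21/110, 2/11, 23/110, 3/22, 1/11] (sums to 1 ✓)

[1/11, 1/10, 21/110, 2/11, 23/110, 3/22, 1/11]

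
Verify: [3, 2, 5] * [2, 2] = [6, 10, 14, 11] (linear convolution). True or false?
Recompute linear convolution of [3, 2, 5] and [2, 2]: y[0] = 3×2 = 6; y[1] = 3×2 + 2×2 = 10; y[2] = 2×2 + 5×2 = 14; y[3] = 5×2 = 10 → [6, 10, 14, 10]. Compare to given [6, 10, 14, 11]: they differ at index 3: given 11, correct 10, so answer: No

No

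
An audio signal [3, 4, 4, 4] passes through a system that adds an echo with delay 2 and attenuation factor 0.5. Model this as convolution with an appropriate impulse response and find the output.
Direct-path + delayed-attenuated-path model → impulse response h = [1, 0, 0.5] (1 at lag 0, 0.5 at lag 2). Output y[n] = x[n] + 0.5·x[n - 2] (with x[n] = 0 outside 0..3): y[0] = 3 + 0.5×0 = 3; y[1] = 4 + 0.5×0 = 4; y[2] = 4 + 0.5×3 = 5.5; y[3] = 4 + 0.5×4 = 6.0; y[4] = 0 + 0.5×4 = 2.0; y[5] = 0 + 0.5×4 = 2.0. So y = [3, 4, 5.5, 6.0, 2.0, 2.0]

[3, 4, 5.5, 6.0, 2.0, 2.0]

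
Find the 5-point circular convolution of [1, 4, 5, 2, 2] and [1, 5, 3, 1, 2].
Use y[k] = Σ_j a[j]·b[(k-j) mod 5]. y[0] = 1×1 + 4×2 + 5×1 + 2×3 + 2×5 = 30; y[1] = 1×5 + 4×1 + 5×2 + 2×1 + 2×3 = 27; y[2] = 1×3 + 4×5 + 5×1 + 2×2 + 2×1 = 34; y[3] = 1×1 + 4×3 + 5×5 + 2×1 + 2×2 = 44; y[4] = 1×2 + 4×1 + 5×3 + 2×5 + 2×1 = 33. Result: [30, 27, 34, 44, 33]

[30, 27, 34, 44, 33]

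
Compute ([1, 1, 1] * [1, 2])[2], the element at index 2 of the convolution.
Use y[k] = Σ_i a[i]·b[k-i] at k=2. y[2] = 1×2 + 1×1 = 3

3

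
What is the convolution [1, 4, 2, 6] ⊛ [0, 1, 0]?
y[0] = 1×0 = 0; y[1] = 1×1 + 4×0 = 1; y[2] = 1×0 + 4×1 + 2×0 = 4; y[3] = 4×0 + 2×1 + 6×0 = 2; y[4] = 2×0 + 6×1 = 6; y[5] = 6×0 = 0

[0, 1, 4, 2, 6, 0]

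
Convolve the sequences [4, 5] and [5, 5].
y[0] = 4×5 = 20; y[1] = 4×5 + 5×5 = 45; y[2] = 5×5 = 25

[20, 45, 25]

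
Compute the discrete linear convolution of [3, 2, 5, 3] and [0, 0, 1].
y[0] = 3×0 = 0; y[1] = 3×0 + 2×0 = 0; y[2] = 3×1 + 2×0 + 5×0 = 3; y[3] = 2×1 + 5×0 + 3×0 = 2; y[4] = 5×1 + 3×0 = 5; y[5] = 3×1 = 3

[0, 0, 3, 2, 5, 3]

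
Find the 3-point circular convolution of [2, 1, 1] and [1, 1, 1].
Use y[k] = Σ_j x[j]·h[(k-j) mod 3]. y[0] = 2×1 + 1×1 + 1×1 = 4; y[1] = 2×1 + 1×1 + 1×1 = 4; y[2] = 2×1 + 1×1 + 1×1 = 4. Result: [4, 4, 4]

[4, 4, 4]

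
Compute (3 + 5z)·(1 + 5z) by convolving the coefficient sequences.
Ascending coefficients: a = [3, 5], b = [1, 5]. c[0] = 3×1 = 3; c[1] = 3×5 + 5×1 = 20; c[2] = 5×5 = 25. Result coefficients: [3, 20, 25] → 3 + 20z + 25z^2

3 + 20z + 25z^2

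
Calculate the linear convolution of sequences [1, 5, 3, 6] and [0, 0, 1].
y[0] = 1×0 = 0; y[1] = 1×0 + 5×0 = 0; y[2] = 1×1 + 5×0 + 3×0 = 1; y[3] = 5×1 + 3×0 + 6×0 = 5; y[4] = 3×1 + 6×0 = 3; y[5] = 6×1 = 6

[0, 0, 1, 5, 3, 6]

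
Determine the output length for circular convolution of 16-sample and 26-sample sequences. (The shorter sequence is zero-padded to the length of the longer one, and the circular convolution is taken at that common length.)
Circular convolution (zero-padding the shorter input) has length max(m, n) = max(16, 26) = 26

26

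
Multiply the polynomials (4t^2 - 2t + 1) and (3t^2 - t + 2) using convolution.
Ascending coefficients: a = [1, -2, 4], b = [2, -1, 3]. c[0] = 1×2 = 2; c[1] = 1×-1 + -2×2 = -5; c[2] = 1×3 + -2×-1 + 4×2 = 13; c[3] = -2×3 + 4×-1 = -10; c[4] = 4×3 = 12. Result coefficients: [2, -5, 13, -10, 12] → 12t^4 - 10t^3 + 13t^2 - 5t + 2

12t^4 - 10t^3 + 13t^2 - 5t + 2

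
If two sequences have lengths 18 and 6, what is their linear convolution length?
Linear/full convolution length: m + n - 1 = 18 + 6 - 1 = 23

23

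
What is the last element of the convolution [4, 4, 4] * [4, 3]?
Use y[k] = Σ_i a[i]·b[k-i] at k=3. y[3] = 4×3 = 12

12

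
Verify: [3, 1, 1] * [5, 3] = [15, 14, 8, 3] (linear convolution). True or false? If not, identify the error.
Recompute linear convolution of [3, 1, 1] and [5, 3]: y[0] = 3×5 = 15; y[1] = 3×3 + 1×5 = 14; y[2] = 1×3 + 1×5 = 8; y[3] = 1×3 = 3 → [15, 14, 8, 3]. Given [15, 14, 8, 3] matches, so answer: Yes

Yes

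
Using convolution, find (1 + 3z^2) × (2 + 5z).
Ascending coefficients: a = [1, 0, 3], b = [2, 5]. c[0] = 1×2 = 2; c[1] = 1×5 + 0×2 = 5; c[2] = 0×5 + 3×2 = 6; c[3] = 3×5 = 15. Result coefficients: [2, 5, 6, 15] → 2 + 5z + 6z^2 + 15z^3

2 + 5z + 6z^2 + 15z^3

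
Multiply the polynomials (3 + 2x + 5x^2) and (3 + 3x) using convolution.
Ascending coefficients: a = [3, 2, 5], b = [3, 3]. c[0] = 3×3 = 9; c[1] = 3×3 + 2×3 = 15; c[2] = 2×3 + 5×3 = 21; c[3] = 5×3 = 15. Result coefficients: [9, 15, 21, 15] → 9 + 15x + 21x^2 + 15x^3

9 + 15x + 21x^2 + 15x^3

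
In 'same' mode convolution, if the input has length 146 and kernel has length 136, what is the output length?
'Same' mode returns an output with the same length as the input: 146

146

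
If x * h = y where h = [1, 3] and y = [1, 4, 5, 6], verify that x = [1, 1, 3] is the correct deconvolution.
Forward-compute [1, 1, 3] * [1, 3]: y[0] = 1×1 = 1; y[1] = 1×3 + 1×1 = 4; y[2] = 1×3 + 3×1 = 6; y[3] = 3×3 = 9 → [1, 4, 6, 9]. Does not match given y = [1, 4, 5, 6].

Not verified. [1, 1, 3] * [1, 3] = [1, 4, 6, 9], which differs from [1, 4, 5, 6] at index 2.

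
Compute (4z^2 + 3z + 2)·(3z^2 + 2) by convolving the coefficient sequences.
Ascending coefficients: a = [2, 3, 4], b = [2, 0, 3]. c[0] = 2×2 = 4; c[1] = 2×0 + 3×2 = 6; c[2] = 2×3 + 3×0 + 4×2 = 14; c[3] = 3×3 + 4×0 = 9; c[4] = 4×3 = 12. Result coefficients: [4, 6, 14, 9, 12] → 12z^4 + 9z^3 + 14z^2 + 6z + 4

12z^4 + 9z^3 + 14z^2 + 6z + 4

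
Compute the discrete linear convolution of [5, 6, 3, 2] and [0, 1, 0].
y[0] = 5×0 = 0; y[1] = 5×1 + 6×0 = 5; y[2] = 5×0 + 6×1 + 3×0 = 6; y[3] = 6×0 + 3×1 + 2×0 = 3; y[4] = 3×0 + 2×1 = 2; y[5] = 2×0 = 0

[0, 5, 6, 3, 2, 0]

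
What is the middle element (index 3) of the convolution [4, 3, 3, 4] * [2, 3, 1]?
Use y[k] = Σ_i a[i]·b[k-i] at k=3. y[3] = 3×1 + 3×3 + 4×2 = 20

20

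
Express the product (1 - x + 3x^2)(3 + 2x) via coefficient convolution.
Ascending coefficients: a = [1, -1, 3], b = [3, 2]. c[0] = 1×3 = 3; c[1] = 1×2 + -1×3 = -1; c[2] = -1×2 + 3×3 = 7; c[3] = 3×2 = 6. Result coefficients: [3, -1, 7, 6] → 3 - x + 7x^2 + 6x^3

3 - x + 7x^2 + 6x^3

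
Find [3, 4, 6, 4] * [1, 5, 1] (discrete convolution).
y[0] = 3×1 = 3; y[1] = 3×5 + 4×1 = 19; y[2] = 3×1 + 4×5 + 6×1 = 29; y[3] = 4×1 + 6×5 + 4×1 = 38; y[4] = 6×1 + 4×5 = 26; y[5] = 4×1 = 4

[3, 19, 29, 38, 26, 4]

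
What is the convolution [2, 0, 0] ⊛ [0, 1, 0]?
y[0] = 2×0 = 0; y[1] = 2×1 + 0×0 = 2; y[2] = 2×0 + 0×1 + 0×0 = 0; y[3] = 0×0 + 0×1 = 0; y[4] = 0×0 = 0

[0, 2, 0, 0, 0]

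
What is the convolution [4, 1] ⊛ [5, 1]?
y[0] = 4×5 = 20; y[1] = 4×1 + 1×5 = 9; y[2] = 1×1 = 1

[20, 9, 1]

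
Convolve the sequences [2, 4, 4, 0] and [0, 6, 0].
y[0] = 2×0 = 0; y[1] = 2×6 + 4×0 = 12; y[2] = 2×0 + 4×6 + 4×0 = 24; y[3] = 4×0 + 4×6 + 0×0 = 24; y[4] = 4×0 + 0×6 = 0; y[5] = 0×0 = 0

[0, 12, 24, 24, 0, 0]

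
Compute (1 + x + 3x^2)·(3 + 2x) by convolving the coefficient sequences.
Ascending coefficients: a = [1, 1, 3], b = [3, 2]. c[0] = 1×3 = 3; c[1] = 1×2 + 1×3 = 5; c[2] = 1×2 + 3×3 = 11; c[3] = 3×2 = 6. Result coefficients: [3, 5, 11, 6] → 3 + 5x + 11x^2 + 6x^3

3 + 5x + 11x^2 + 6x^3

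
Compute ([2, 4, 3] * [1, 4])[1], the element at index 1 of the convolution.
Use y[k] = Σ_i a[i]·b[k-i] at k=1. y[1] = 2×4 + 4×1 = 12

12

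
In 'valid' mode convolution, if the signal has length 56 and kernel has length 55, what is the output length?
'Valid' mode counts only positions where the kernel fully overlaps the signal: m - n + 1 = 56 - 55 + 1 = 2

2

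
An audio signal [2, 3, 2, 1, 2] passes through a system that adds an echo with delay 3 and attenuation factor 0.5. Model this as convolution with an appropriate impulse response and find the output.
Direct-path + delayed-attenuated-path model → impulse response h = [1, 0, 0, 0.5] (1 at lag 0, 0.5 at lag 3). Output y[n] = x[n] + 0.5·x[n - 3] (with x[n] = 0 outside 0..4): y[0] = 2 + 0.5×0 = 2; y[1] = 3 + 0.5×0 = 3; y[2] = 2 + 0.5×0 = 2; y[3] = 1 + 0.5×2 = 2.0; y[4] = 2 + 0.5×3 = 3.5; y[5] = 0 + 0.5×2 = 1.0; y[6] = 0 + 0.5×1 = 0.5; y[7] = 0 + 0.5×2 = 1.0. So y = [2, 3, 2, 2.0, 3.5, 1.0, 0.5, 1.0]

[2, 3, 2, 2.0, 3.5, 1.0, 0.5, 1.0]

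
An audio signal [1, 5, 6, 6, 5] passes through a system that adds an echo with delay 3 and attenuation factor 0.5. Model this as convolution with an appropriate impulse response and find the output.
Direct-path + delayed-attenuated-path model → impulse response h = [1, 0, 0, 0.5] (1 at lag 0, 0.5 at lag 3). Output y[n] = x[n] + 0.5·x[n - 3] (with x[n] = 0 outside 0..4): y[0] = 1 + 0.5×0 = 1; y[1] = 5 + 0.5×0 = 5; y[2] = 6 + 0.5×0 = 6; y[3] = 6 + 0.5×1 = 6.5; y[4] = 5 + 0.5×5 = 7.5; y[5] = 0 + 0.5×6 = 3.0; y[6] = 0 + 0.5×6 = 3.0; y[7] = 0 + 0.5×5 = 2.5. So y = [1, 5, 6, 6.5, 7.5, 3.0, 3.0, 2.5]

[1, 5, 6, 6.5, 7.5, 3.0, 3.0, 2.5]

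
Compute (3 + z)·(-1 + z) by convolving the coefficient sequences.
Ascending coefficients: a = [3, 1], b = [-1, 1]. c[0] = 3×-1 = -3; c[1] = 3×1 + 1×-1 = 2; c[2] = 1×1 = 1. Result coefficients: [-3, 2, 1] → -3 + 2z + z^2

-3 + 2z + z^2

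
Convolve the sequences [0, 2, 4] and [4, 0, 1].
y[0] = 0×4 = 0; y[1] = 0×0 + 2×4 = 8; y[2] = 0×1 + 2×0 + 4×4 = 16; y[3] = 2×1 + 4×0 = 2; y[4] = 4×1 = 4

[0, 8, 16, 2, 4]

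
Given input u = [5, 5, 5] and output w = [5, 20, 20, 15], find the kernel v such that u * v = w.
Output length 4 = len(u) + len(v) - 1 ⇒ len(v) = 2. Solve v forward using v[k] = (w[k] - Σ_{i≥1} u[i]·v[k-i]) / u[0]: v[0] = w[0] / u[0] = 5 / 5 = 1; v[1] = (w[1] - 5×1) / u[0] = (20 - 5×1) / 5 = 3. So v = [1, 3]. Forward-check [5, 5, 5] * [1, 3]: w[0] = 5×1 = 5; w[1] = 5×3 + 5×1 = 20; w[2] = 5×3 + 5×1 = 20; w[3] = 5×3 = 15 → [5, 20, 20, 15] ✓

[1, 3]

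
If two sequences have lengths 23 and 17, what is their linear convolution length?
Linear/full convolution length: m + n - 1 = 23 + 17 - 1 = 39

39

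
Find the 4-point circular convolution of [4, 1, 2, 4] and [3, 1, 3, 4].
Use y[k] = Σ_j s[j]·t[(k-j) mod 4]. y[0] = 4×3 + 1×4 + 2×3 + 4×1 = 26; y[1] = 4×1 + 1×3 + 2×4 + 4×3 = 27; y[2] = 4×3 + 1×1 + 2×3 + 4×4 = 35; y[3] = 4×4 + 1×3 + 2×1 + 4×3 = 33. Result: [26, 27, 35, 33]

[26, 27, 35, 33]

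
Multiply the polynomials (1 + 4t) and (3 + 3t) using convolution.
Ascending coefficients: a = [1, 4], b = [3, 3]. c[0] = 1×3 = 3; c[1] = 1×3 + 4×3 = 15; c[2] = 4×3 = 12. Result coefficients: [3, 15, 12] → 3 + 15t + 12t^2

3 + 15t + 12t^2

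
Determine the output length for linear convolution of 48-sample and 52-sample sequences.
Linear/full convolution length: m + n - 1 = 48 + 52 - 1 = 99

99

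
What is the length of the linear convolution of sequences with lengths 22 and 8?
Linear/full convolution length: m + n - 1 = 22 + 8 - 1 = 29

29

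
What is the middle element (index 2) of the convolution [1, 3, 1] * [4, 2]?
Use y[k] = Σ_i a[i]·b[k-i] at k=2. y[2] = 3×2 + 1×4 = 10

10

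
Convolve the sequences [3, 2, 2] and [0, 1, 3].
y[0] = 3×0 = 0; y[1] = 3×1 + 2×0 = 3; y[2] = 3×3 + 2×1 + 2×0 = 11; y[3] = 2×3 + 2×1 = 8; y[4] = 2×3 = 6

[0, 3, 11, 8, 6]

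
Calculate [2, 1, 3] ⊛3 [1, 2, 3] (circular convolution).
Use y[k] = Σ_j s[j]·t[(k-j) mod 3]. y[0] = 2×1 + 1×3 + 3×2 = 11; y[1] = 2×2 + 1×1 + 3×3 = 14; y[2] = 2×3 + 1×2 + 3×1 = 11. Result: [11, 14, 11]

[11, 14, 11]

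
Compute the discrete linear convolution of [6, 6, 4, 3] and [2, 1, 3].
y[0] = 6×2 = 12; y[1] = 6×1 + 6×2 = 18; y[2] = 6×3 + 6×1 + 4×2 = 32; y[3] = 6×3 + 4×1 + 3×2 = 28; y[4] = 4×3 + 3×1 = 15; y[5] = 3×3 = 9

[12, 18, 32, 28, 15, 9]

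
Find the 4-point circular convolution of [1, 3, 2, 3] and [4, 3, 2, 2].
Use y[k] = Σ_j a[j]·b[(k-j) mod 4]. y[0] = 1×4 + 3×2 + 2×2 + 3×3 = 23; y[1] = 1×3 + 3×4 + 2×2 + 3×2 = 25; y[2] = 1×2 + 3×3 + 2×4 + 3×2 = 25; y[3] = 1×2 + 3×2 + 2×3 + 3×4 = 26. Result: [23, 25, 25, 26]

[23, 25, 25, 26]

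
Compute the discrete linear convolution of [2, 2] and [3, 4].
y[0] = 2×3 = 6; y[1] = 2×4 + 2×3 = 14; y[2] = 2×4 = 8

[6, 14, 8]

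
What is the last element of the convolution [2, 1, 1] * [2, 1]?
Use y[k] = Σ_i a[i]·b[k-i] at k=3. y[3] = 1×1 = 1

1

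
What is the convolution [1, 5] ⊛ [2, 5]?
y[0] = 1×2 = 2; y[1] = 1×5 + 5×2 = 15; y[2] = 5×5 = 25

[2, 15, 25]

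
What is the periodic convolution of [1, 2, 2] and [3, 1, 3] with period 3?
Use y[k] = Σ_j f[j]·g[(k-j) mod 3]. y[0] = 1×3 + 2×3 + 2×1 = 11; y[1] = 1×1 + 2×3 + 2×3 = 13; y[2] = 1×3 + 2×1 + 2×3 = 11. Result: [11, 13, 11]

[11, 13, 11]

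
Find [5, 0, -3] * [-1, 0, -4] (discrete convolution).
y[0] = 5×-1 = -5; y[1] = 5×0 + 0×-1 = 0; y[2] = 5×-4 + 0×0 + -3×-1 = -17; y[3] = 0×-4 + -3×0 = 0; y[4] = -3×-4 = 12

[-5, 0, -17, 0, 12]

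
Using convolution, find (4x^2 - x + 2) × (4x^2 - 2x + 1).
Ascending coefficients: a = [2, -1, 4], b = [1, -2, 4]. c[0] = 2×1 = 2; c[1] = 2×-2 + -1×1 = -5; c[2] = 2×4 + -1×-2 + 4×1 = 14; c[3] = -1×4 + 4×-2 = -12; c[4] = 4×4 = 16. Result coefficients: [2, -5, 14, -12, 16] → 16x^4 - 12x^3 + 14x^2 - 5x + 2

16x^4 - 12x^3 + 14x^2 - 5x + 2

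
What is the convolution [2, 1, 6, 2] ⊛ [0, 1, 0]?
y[0] = 2×0 = 0; y[1] = 2×1 + 1×0 = 2; y[2] = 2×0 + 1×1 + 6×0 = 1; y[3] = 1×0 + 6×1 + 2×0 = 6; y[4] = 6×0 + 2×1 = 2; y[5] = 2×0 = 0

[0, 2, 1, 6, 2, 0]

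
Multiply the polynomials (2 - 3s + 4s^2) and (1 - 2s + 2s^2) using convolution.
Ascending coefficients: a = [2, -3, 4], b = [1, -2, 2]. c[0] = 2×1 = 2; c[1] = 2×-2 + -3×1 = -7; c[2] = 2×2 + -3×-2 + 4×1 = 14; c[3] = -3×2 + 4×-2 = -14; c[4] = 4×2 = 8. Result coefficients: [2, -7, 14, -14, 8] → 2 - 7s + 14s^2 - 14s^3 + 8s^4

2 - 7s + 14s^2 - 14s^3 + 8s^4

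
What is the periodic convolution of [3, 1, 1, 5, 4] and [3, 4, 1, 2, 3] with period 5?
Use y[k] = Σ_j s[j]·t[(k-j) mod 5]. y[0] = 3×3 + 1×3 + 1×2 + 5×1 + 4×4 = 35; y[1] = 3×4 + 1×3 + 1×3 + 5×2 + 4×1 = 32; y[2] = 3×1 + 1×4 + 1×3 + 5×3 + 4×2 = 33; y[3] = 3×2 + 1×1 + 1×4 + 5×3 + 4×3 = 38; y[4] = 3×3 + 1×2 + 1×1 + 5×4 + 4×3 = 44. Result: [35, 32, 33, 38, 44]

[35, 32, 33, 38, 44]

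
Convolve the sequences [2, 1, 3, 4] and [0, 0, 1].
y[0] = 2×0 = 0; y[1] = 2×0 + 1×0 = 0; y[2] = 2×1 + 1×0 + 3×0 = 2; y[3] = 1×1 + 3×0 + 4×0 = 1; y[4] = 3×1 + 4×0 = 3; y[5] = 4×1 = 4

[0, 0, 2, 1, 3, 4]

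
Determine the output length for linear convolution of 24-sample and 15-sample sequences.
Linear/full convolution length: m + n - 1 = 24 + 15 - 1 = 38

38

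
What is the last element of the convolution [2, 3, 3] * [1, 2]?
Use y[k] = Σ_i a[i]·b[k-i] at k=3. y[3] = 3×2 = 6

6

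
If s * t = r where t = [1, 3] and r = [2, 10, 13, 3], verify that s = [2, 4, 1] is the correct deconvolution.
Forward-compute [2, 4, 1] * [1, 3]: r[0] = 2×1 = 2; r[1] = 2×3 + 4×1 = 10; r[2] = 4×3 + 1×1 = 13; r[3] = 1×3 = 3 → [2, 10, 13, 3]. Matches given r = [2, 10, 13, 3], so verified.

Verified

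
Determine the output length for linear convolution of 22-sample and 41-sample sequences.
Linear/full convolution length: m + n - 1 = 22 + 41 - 1 = 62

62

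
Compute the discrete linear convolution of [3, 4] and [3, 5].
y[0] = 3×3 = 9; y[1] = 3×5 + 4×3 = 27; y[2] = 4×5 = 20

[9, 27, 20]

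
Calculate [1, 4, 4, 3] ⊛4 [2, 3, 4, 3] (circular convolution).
Use y[k] = Σ_j s[j]·t[(k-j) mod 4]. y[0] = 1×2 + 4×3 + 4×4 + 3×3 = 39; y[1] = 1×3 + 4×2 + 4×3 + 3×4 = 35; y[2] = 1×4 + 4×3 + 4×2 + 3×3 = 33; y[3] = 1×3 + 4×4 + 4×3 + 3×2 = 37. Result: [39, 35, 33, 37]

[39, 35, 33, 37]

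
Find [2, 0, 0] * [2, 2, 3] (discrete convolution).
y[0] = 2×2 = 4; y[1] = 2×2 + 0×2 = 4; y[2] = 2×3 + 0×2 + 0×2 = 6; y[3] = 0×3 + 0×2 = 0; y[4] = 0×3 = 0

[4, 4, 6, 0, 0]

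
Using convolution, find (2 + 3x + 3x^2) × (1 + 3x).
Ascending coefficients: a = [2, 3, 3], b = [1, 3]. c[0] = 2×1 = 2; c[1] = 2×3 + 3×1 = 9; c[2] = 3×3 + 3×1 = 12; c[3] = 3×3 = 9. Result coefficients: [2, 9, 12, 9] → 2 + 9x + 12x^2 + 9x^3

2 + 9x + 12x^2 + 9x^3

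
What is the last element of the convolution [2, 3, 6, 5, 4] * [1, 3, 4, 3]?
Use y[k] = Σ_i a[i]·b[k-i] at k=7. y[7] = 4×3 = 12

12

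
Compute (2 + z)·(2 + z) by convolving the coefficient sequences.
Ascending coefficients: a = [2, 1], b = [2, 1]. c[0] = 2×2 = 4; c[1] = 2×1 + 1×2 = 4; c[2] = 1×1 = 1. Result coefficients: [4, 4, 1] → 4 + 4z + z^2

4 + 4z + z^2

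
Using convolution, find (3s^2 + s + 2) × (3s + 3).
Ascending coefficients: a = [2, 1, 3], b = [3, 3]. c[0] = 2×3 = 6; c[1] = 2×3 + 1×3 = 9; c[2] = 1×3 + 3×3 = 12; c[3] = 3×3 = 9. Result coefficients: [6, 9, 12, 9] → 9s^3 + 12s^2 + 9s + 6

9s^3 + 12s^2 + 9s + 6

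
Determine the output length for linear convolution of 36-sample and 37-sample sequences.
Linear/full convolution length: m + n - 1 = 36 + 37 - 1 = 72

72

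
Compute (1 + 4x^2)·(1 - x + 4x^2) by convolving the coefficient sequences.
Ascending coefficients: a = [1, 0, 4], b = [1, -1, 4]. c[0] = 1×1 = 1; c[1] = 1×-1 + 0×1 = -1; c[2] = 1×4 + 0×-1 + 4×1 = 8; c[3] = 0×4 + 4×-1 = -4; c[4] = 4×4 = 16. Result coefficients: [1, -1, 8, -4, 16] → 1 - x + 8x^2 - 4x^3 + 16x^4

1 - x + 8x^2 - 4x^3 + 16x^4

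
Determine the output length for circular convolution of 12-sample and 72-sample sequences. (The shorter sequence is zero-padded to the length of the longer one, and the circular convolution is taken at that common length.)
Circular convolution (zero-padding the shorter input) has length max(m, n) = max(12, 72) = 72

72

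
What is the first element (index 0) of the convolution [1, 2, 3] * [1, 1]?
Use y[k] = Σ_i a[i]·b[k-i] at k=0. y[0] = 1×1 = 1

1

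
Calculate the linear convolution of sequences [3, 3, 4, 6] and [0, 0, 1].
y[0] = 3×0 = 0; y[1] = 3×0 + 3×0 = 0; y[2] = 3×1 + 3×0 + 4×0 = 3; y[3] = 3×1 + 4×0 + 6×0 = 3; y[4] = 4×1 + 6×0 = 4; y[5] = 6×1 = 6

[0, 0, 3, 3, 4, 6]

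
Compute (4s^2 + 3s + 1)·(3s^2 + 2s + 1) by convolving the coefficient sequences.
Ascending coefficients: a = [1, 3, 4], b = [1, 2, 3]. c[0] = 1×1 = 1; c[1] = 1×2 + 3×1 = 5; c[2] = 1×3 + 3×2 + 4×1 = 13; c[3] = 3×3 + 4×2 = 17; c[4] = 4×3 = 12. Result coefficients: [1, 5, 13, 17, 12] → 12s^4 + 17s^3 + 13s^2 + 5s + 1

12s^4 + 17s^3 + 13s^2 + 5s + 1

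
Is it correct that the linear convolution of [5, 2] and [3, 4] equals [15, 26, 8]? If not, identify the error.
Recompute linear convolution of [5, 2] and [3, 4]: y[0] = 5×3 = 15; y[1] = 5×4 + 2×3 = 26; y[2] = 2×4 = 8 → [15, 26, 8]. Given [15, 26, 8] matches, so answer: Yes

Yes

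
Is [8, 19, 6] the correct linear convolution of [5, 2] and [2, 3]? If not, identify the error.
Recompute linear convolution of [5, 2] and [2, 3]: y[0] = 5×2 = 10; y[1] = 5×3 + 2×2 = 19; y[2] = 2×3 = 6 → [10, 19, 6]. Compare to given [8, 19, 6]: they differ at index 0: given 8, correct 10, so answer: No

No. Error at index 0: given 8, correct 10.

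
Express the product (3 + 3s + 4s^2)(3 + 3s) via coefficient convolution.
Ascending coefficients: a = [3, 3, 4], b = [3, 3]. c[0] = 3×3 = 9; c[1] = 3×3 + 3×3 = 18; c[2] = 3×3 + 4×3 = 21; c[3] = 4×3 = 12. Result coefficients: [9, 18, 21, 12] → 9 + 18s + 21s^2 + 12s^3

9 + 18s + 21s^2 + 12s^3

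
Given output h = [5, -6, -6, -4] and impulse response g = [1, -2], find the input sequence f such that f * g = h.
Deconvolve h=[5, -6, -6, -4] by g=[1, -2]. Since g[0]=1, solve forward: f[0] = h[0] / 1 = 5; f[1] = (h[1] - 5×-2) / 1 = 4; f[2] = (h[2] - 4×-2) / 1 = 2. So f = [5, 4, 2]. Check by forward convolution: h[0] = 5×1 = 5; h[1] = 5×-2 + 4×1 = -6; h[2] = 4×-2 + 2×1 = -6; h[3] = 2×-2 = -4

[5, 4, 2]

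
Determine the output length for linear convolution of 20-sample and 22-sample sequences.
Linear/full convolution length: m + n - 1 = 20 + 22 - 1 = 41

41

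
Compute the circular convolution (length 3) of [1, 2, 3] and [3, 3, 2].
Use y[k] = Σ_j f[j]·g[(k-j) mod 3]. y[0] = 1×3 + 2×2 + 3×3 = 16; y[1] = 1×3 + 2×3 + 3×2 = 15; y[2] = 1×2 + 2×3 + 3×3 = 17. Result: [16, 15, 17]

[16, 15, 17]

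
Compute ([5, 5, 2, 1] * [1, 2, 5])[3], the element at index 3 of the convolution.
Use y[k] = Σ_i a[i]·b[k-i] at k=3. y[3] = 5×5 + 2×2 + 1×1 = 30

30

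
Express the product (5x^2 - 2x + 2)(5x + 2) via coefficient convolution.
Ascending coefficients: a = [2, -2, 5], b = [2, 5]. c[0] = 2×2 = 4; c[1] = 2×5 + -2×2 = 6; c[2] = -2×5 + 5×2 = 0; c[3] = 5×5 = 25. Result coefficients: [4, 6, 0, 25] → 25x^3 + 6x + 4

25x^3 + 6x + 4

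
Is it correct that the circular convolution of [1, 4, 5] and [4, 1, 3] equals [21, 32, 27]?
Recompute circular convolution of [1, 4, 5] and [4, 1, 3]: y[0] = 1×4 + 4×3 + 5×1 = 21; y[1] = 1×1 + 4×4 + 5×3 = 32; y[2] = 1×3 + 4×1 + 5×4 = 27 → [21, 32, 27]. Given [21, 32, 27] matches, so answer: Yes

Yes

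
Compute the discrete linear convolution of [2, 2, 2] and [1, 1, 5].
y[0] = 2×1 = 2; y[1] = 2×1 + 2×1 = 4; y[2] = 2×5 + 2×1 + 2×1 = 14; y[3] = 2×5 + 2×1 = 12; y[4] = 2×5 = 10

[2, 4, 14, 12, 10]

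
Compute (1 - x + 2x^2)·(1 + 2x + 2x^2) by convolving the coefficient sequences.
Ascending coefficients: a = [1, -1, 2], b = [1, 2, 2]. c[0] = 1×1 = 1; c[1] = 1×2 + -1×1 = 1; c[2] = 1×2 + -1×2 + 2×1 = 2; c[3] = -1×2 + 2×2 = 2; c[4] = 2×2 = 4. Result coefficients: [1, 1, 2, 2, 4] → 1 + x + 2x^2 + 2x^3 + 4x^4

1 + x + 2x^2 + 2x^3 + 4x^4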